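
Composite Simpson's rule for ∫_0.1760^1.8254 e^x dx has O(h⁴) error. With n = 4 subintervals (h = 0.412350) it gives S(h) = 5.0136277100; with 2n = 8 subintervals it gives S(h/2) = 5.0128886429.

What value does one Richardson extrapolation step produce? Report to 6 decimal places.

Error is O(h^4); halving h shrinks it by 2^4 = 16.
16 × 5.0128886429 = 80.2062182864; 80.2062182864 − 5.0136277100 = 75.1925905764
Denominator 16 − 1 = 15.
75.1925905764 ÷ 15 = 5.0128393718
Shift from A(h/2): −0.0000492711.

5.012839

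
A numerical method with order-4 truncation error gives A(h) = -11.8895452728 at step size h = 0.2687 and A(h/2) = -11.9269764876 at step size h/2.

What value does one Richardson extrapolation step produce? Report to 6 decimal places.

With r = 4 the leading error scales as h^4, so the weight is 2^4 = 16.
2^4×A(h/2) = -190.8316238016; minus A(h) gives -178.9420785288.
(-178.9420785288) ÷ 15 = -11.9294719019

-11.929472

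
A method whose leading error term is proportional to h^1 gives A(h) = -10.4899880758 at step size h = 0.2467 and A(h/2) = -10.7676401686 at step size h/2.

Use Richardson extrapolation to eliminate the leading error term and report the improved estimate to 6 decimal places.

Method order is 1; weight 2^1 = 2.
2×(-10.7676401686) − (-10.4899880758) = -11.0452922614
(2×(-10.7676401686) − (-10.4899880758))/(2 − 1) = -11.0452922614

-11.045292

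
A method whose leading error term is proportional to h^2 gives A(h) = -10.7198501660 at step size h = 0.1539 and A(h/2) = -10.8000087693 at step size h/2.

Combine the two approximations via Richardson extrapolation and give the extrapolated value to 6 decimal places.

-10.826728

Error is O(h^2); halving h shrinks it by 2^2 = 4.
A(h/2) − A(h) = -10.8000087693 − (-10.7198501660) = -0.0801586033
Divide by 2^2 − 1 = 3: (-0.0801586033)/3 = -0.0267195344
R = A(h/2) + (A(h/2) − A(h))/3 = -10.8000087693 − 0.0267195344 = -10.8267283037
Gap between inputs: 8.016e-02; correction applied: −0.0267195344.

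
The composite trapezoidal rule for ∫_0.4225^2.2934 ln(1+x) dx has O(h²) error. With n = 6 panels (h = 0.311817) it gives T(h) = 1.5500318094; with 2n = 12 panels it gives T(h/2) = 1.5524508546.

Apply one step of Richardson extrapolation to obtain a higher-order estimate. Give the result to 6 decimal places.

1.553257

The method has order 2: 2^2 = 4.
A(h/2) − A(h) = 1.5524508546 − 1.5500318094 = 0.0024190452
Correction (A(h/2) − A(h))/(4 − 1) = 0.0024190452/3 = 0.0008063484
R = A(h/2) + (A(h/2) − A(h))/3 = 1.5524508546 + 0.0008063484 = 1.5532572030
Correction |R − A(h/2)| = 8.063e-04; gap |A(h/2) − A(h)| = 2.419e-03.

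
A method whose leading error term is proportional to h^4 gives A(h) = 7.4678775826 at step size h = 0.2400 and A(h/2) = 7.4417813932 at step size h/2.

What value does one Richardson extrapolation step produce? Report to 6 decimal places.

7.440042

With r = 4 the leading error scales as h^4, so the weight is 2^4 = 16.
Weighted: 119.0685022912 − 7.4678775826 = 111.6006247086
R = 111.6006247086/15 = 7.4400416472
Correction |R − A(h/2)| = 1.740e-03; gap |A(h/2) − A(h)| = 2.610e-02.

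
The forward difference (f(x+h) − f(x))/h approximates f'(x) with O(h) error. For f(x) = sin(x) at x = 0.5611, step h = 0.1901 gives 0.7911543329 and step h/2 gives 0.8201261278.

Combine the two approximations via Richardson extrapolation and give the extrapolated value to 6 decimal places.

0.849098

Leading term ∝ h^1; use weight 2 = 2^1.
Top: 2(0.8201261278) − (0.7911543329) = 0.8490979227
Divide by 2^1 − 1 = 1.
0.8490979227 ÷ 1 = 0.8490979227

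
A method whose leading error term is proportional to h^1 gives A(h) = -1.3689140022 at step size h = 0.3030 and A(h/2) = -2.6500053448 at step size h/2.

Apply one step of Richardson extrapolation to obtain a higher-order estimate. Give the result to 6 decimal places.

-3.931097

r = 1: numerator weight 2, denominator 1.
Top: 2(-2.6500053448) − (-1.3689140022) = -3.9310966874
Divide by 2^1 − 1 = 1.
(-3.9310966874) ÷ 1 = -3.9310966874
Correction |R − A(h/2)| = 1.281e+00; gap |A(h/2) − A(h)| = 1.281e+00.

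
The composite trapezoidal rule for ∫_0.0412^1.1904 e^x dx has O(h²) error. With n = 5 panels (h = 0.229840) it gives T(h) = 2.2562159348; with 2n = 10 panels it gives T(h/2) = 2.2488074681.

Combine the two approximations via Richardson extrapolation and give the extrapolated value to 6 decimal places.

Error is O(h^2); halving h shrinks it by 2^2 = 4.
4×2.2488074681 = 8.9952298724; 8.9952298724 − 2.2562159348 = 6.7390139376
Denominator 4 − 1 = 3.
R = 6.7390139376/3 = 2.2463379792

2.246338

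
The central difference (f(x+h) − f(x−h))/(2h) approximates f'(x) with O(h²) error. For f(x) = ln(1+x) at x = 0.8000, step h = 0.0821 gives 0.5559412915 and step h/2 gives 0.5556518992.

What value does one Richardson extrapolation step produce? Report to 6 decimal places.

0.555555

r = 2, so 2^r = 4.
2^2*A(h/2) = 2.2226075968; minus A(h) gives 1.6666663053.
1.6666663053 ÷ 3 = 0.5555554351
Correction |R − A(h/2)| = 9.646e-05; gap |A(h/2) − A(h)| = 2.894e-04.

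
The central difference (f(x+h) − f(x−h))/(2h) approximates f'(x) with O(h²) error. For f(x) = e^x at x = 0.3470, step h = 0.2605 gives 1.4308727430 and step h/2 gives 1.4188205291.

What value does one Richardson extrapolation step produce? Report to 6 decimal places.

Method order is 2; weight 2^2 = 4.
Top: 4(1.4188205291) − (1.4308727430) = 4.2444093734
Divide by 2^2 − 1 = 3.
(4*1.4188205291 − 1.4308727430)/(4 − 1) = 1.4148031245

1.414803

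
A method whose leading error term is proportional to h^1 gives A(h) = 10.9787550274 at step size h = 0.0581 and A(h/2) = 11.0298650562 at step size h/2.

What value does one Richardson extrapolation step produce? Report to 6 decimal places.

r = 1, so 2^r = 2.
2 × 11.0298650562 − 10.9787550274 = 11.0809750850
Denominator 2 − 1 = 1.
Extrapolated: 11.0809750850 / 1 = 11.0809750850

11.080975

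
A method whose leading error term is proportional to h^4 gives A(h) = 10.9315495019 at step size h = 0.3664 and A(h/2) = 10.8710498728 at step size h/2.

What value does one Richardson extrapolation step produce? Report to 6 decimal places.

Method order is 4; weight 2^4 = 16.
16×10.8710498728 − 10.9315495019 = 163.0052484629
Denominator 16 − 1 = 15.
R = 163.0052484629/15 = 10.8670165642
Shift from A(h/2): −0.0040333086.

10.867017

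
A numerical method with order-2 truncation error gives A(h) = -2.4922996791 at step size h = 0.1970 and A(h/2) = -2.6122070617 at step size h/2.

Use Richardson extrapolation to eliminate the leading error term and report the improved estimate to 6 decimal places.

-2.652176

Method order is 2; weight 2^2 = 4.
2^2×A(h/2) = -10.4488282468; minus A(h) gives -7.9565285677.
(4×(-2.6122070617) − (-2.4922996791))/(4 − 1) = -2.6521761892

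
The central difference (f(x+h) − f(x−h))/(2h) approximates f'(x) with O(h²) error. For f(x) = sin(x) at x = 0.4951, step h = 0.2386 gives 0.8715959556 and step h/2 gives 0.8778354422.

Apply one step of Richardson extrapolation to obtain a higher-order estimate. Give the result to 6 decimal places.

Order 2 gives 2^r = 4 and 2^r − 1 = 3.
Difference of the inputs: 0.8778354422 − 0.8715959556 = 0.0062394866
Divide by 2^2 − 1 = 3: 0.0062394866/3 = 0.0020798289
R = A(h/2) + (A(h/2) − A(h))/3 = 0.8778354422 + 0.0020798289 = 0.8799152711

0.879915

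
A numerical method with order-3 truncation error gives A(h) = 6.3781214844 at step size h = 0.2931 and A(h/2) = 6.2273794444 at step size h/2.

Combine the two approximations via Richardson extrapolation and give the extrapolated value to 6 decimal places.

Method order is 3; weight 2^3 = 8.
Difference of the inputs: 6.2273794444 − 6.3781214844 = -0.1507420400
Correction (A(h/2) − A(h))/(8 − 1) = (-0.1507420400)/7 = -0.0215345771
R = A(h/2) + (A(h/2) − A(h))/7 = 6.2273794444 − 0.0215345771 = 6.2058448673
Gap between inputs: 1.507e-01; correction applied: −0.0215345771.

6.205845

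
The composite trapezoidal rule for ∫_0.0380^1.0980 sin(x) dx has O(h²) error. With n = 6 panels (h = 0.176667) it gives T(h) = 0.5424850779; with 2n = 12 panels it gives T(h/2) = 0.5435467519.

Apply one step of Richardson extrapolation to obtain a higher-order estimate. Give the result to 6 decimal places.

r = 2: numerator weight 4, denominator 3.
4×0.5435467519 = 2.1741870076; 2.1741870076 − 0.5424850779 = 1.6317019297
Divide by 2^2 − 1 = 3.
1.6317019297 ÷ 3 = 0.5439006432

0.543901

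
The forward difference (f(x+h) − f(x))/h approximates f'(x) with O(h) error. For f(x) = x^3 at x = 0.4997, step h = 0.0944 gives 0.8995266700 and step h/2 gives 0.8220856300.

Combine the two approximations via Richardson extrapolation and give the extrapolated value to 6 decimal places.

0.744645

Order 1 gives 2^r = 2 and 2^r − 1 = 1.
2·0.8220856300 = 1.6441712600; subtract 0.8995266700 → 0.7446445900
Extrapolated: 0.7446445900 / 1 = 0.7446445900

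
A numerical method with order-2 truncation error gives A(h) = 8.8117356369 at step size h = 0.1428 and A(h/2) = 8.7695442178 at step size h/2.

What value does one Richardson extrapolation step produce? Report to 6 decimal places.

8.755480

Order 2 gives 2^r = 4 and 2^r − 1 = 3.
4·8.7695442178 = 35.0781768712; subtract 8.8117356369 → 26.2664412343
R = 26.2664412343/3 = 8.7554804114
Shift from A(h/2): −0.0140638064.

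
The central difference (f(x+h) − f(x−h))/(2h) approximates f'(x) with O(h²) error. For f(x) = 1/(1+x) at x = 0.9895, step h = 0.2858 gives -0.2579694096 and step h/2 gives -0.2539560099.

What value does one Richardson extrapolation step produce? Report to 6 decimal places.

-0.252618

Order 2 gives 2^r = 4 and 2^r − 1 = 3.
Top: 4(-0.2539560099) − (-0.2579694096) = -0.7578546300
Divide by 2^2 − 1 = 3.
Result: -0.2526182100
Shift from A(h/2): +0.0013377999.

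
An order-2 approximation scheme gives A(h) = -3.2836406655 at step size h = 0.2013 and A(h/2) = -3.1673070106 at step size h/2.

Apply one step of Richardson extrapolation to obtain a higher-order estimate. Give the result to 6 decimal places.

With r = 2 the leading error scales as h^2, so the weight is 2^2 = 4.
4 × (-3.1673070106) − (-3.2836406655) = -9.3855873769
(-9.3855873769) ÷ 3 = -3.1285291256
Shift from A(h/2): +0.0387778850.

-3.128529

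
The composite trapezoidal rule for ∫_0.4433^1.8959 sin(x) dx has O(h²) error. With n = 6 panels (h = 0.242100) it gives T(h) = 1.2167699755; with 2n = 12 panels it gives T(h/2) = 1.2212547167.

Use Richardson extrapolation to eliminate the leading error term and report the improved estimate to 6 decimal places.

1.222750

Error is O(h^2); halving h shrinks it by 2^2 = 4.
4 × 1.2212547167 = 4.8850188668; subtract 1.2167699755 → 3.6682488913
Extrapolated: 3.6682488913 / 3 = 1.2227496304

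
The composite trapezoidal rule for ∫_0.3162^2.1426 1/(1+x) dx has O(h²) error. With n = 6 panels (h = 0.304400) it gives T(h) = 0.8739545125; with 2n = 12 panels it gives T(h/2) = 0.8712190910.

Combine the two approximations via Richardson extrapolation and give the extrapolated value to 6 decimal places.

0.870307

Leading term ∝ h^2; use weight 4 = 2^2.
Difference of the inputs: 0.8712190910 − 0.8739545125 = -0.0027354215
Correction (A(h/2) − A(h))/(4 − 1) = (-0.0027354215)/3 = -0.0009118072
R = 0.8712190910 − 0.0009118072 = 0.8703072838
Correction |R − A(h/2)| = 9.118e-04; gap |A(h/2) − A(h)| = 2.735e-03.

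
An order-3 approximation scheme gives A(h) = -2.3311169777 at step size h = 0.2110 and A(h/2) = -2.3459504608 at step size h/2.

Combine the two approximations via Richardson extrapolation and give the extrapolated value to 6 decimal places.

-2.348070

Leading term ∝ h^3; use weight 8 = 2^3.
8·(-2.3459504608) = -18.7676036864; (-18.7676036864) − (-2.3311169777) = -16.4364867087
(-16.4364867087) ÷ 7 = -2.3480695298
Correction |R − A(h/2)| = 2.119e-03; gap |A(h/2) − A(h)| = 1.483e-02.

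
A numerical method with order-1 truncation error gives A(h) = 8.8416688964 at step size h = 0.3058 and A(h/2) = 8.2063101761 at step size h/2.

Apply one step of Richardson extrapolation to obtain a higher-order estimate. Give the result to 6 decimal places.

7.570951

With r = 1 the leading error scales as h^1, so the weight is 2^1 = 2.
2*8.2063101761 = 16.4126203522; 16.4126203522 − 8.8416688964 = 7.5709514558
Divide by 2^1 − 1 = 1.
So the Richardson estimate is 7.5709514558.
Gap between inputs: 6.354e-01; correction applied: −0.6353587203.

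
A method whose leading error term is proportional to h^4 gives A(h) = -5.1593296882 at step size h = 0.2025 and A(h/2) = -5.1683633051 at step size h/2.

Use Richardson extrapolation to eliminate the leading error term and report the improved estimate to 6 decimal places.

-5.168966

The method has order 4: 2^4 = 16.
2^4·A(h/2) = -82.6938128816; minus A(h) gives -77.5344831934.
R = (-77.5344831934)/15 = -5.1689655462
Gap between inputs: 9.034e-03; correction applied: −0.0006022411.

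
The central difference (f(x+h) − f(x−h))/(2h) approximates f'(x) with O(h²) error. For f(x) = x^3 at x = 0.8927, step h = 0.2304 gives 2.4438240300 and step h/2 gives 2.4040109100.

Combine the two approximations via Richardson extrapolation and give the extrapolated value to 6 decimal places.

2.390740

With r = 2 the leading error scales as h^2, so the weight is 2^2 = 4.
Difference of the inputs: 2.4040109100 − 2.4438240300 = -0.0398131200
Divide by 2^2 − 1 = 3: (-0.0398131200)/3 = -0.0132710400
R = 2.4040109100 − 0.0132710400 = 2.3907398700
Shift from A(h/2): −0.0132710400.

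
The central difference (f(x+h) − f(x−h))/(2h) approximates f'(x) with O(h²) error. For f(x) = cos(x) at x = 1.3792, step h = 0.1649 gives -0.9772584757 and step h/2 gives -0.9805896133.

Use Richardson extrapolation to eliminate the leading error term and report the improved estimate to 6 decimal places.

-0.981700

Leading term ∝ h^2; use weight 4 = 2^2.
4×(-0.9805896133) − (-0.9772584757) = -2.9450999775
Divide by 2^2 − 1 = 3.
(4×(-0.9805896133) − (-0.9772584757))/(4 − 1) = -0.9816999925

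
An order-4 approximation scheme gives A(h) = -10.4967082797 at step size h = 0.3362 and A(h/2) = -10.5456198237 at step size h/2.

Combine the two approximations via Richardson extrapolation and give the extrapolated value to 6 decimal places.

-10.548881

With r = 4 the leading error scales as h^4, so the weight is 2^4 = 16.
16×(-10.5456198237) = -168.7299171792; subtract (-10.4967082797) → -158.2332088995
Denominator 16 − 1 = 15.
Result: -10.5488805933
Shift from A(h/2): −0.0032607696.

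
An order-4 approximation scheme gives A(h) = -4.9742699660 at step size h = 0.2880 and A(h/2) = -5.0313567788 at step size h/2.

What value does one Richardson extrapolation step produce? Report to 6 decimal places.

-5.035163

Order 4 gives 2^r = 16 and 2^r − 1 = 15.
16×(-5.0313567788) = -80.5017084608; subtract (-4.9742699660) → -75.5274384948
Denominator 16 − 1 = 15.
(-75.5274384948) ÷ 15 = -5.0351625663
Shift from A(h/2): −0.0038057875.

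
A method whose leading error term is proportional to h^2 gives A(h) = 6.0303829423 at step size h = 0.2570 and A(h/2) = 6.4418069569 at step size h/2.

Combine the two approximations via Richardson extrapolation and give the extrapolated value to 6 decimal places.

6.578948

Error is O(h^2); halving h shrinks it by 2^2 = 4.
Weighted: 25.7672278276 − 6.0303829423 = 19.7368448853
Extrapolated: 19.7368448853 / 3 = 6.5789482951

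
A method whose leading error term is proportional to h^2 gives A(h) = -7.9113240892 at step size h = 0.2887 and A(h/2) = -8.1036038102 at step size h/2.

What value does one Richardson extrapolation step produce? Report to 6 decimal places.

-8.167697

r = 2: numerator weight 4, denominator 3.
Difference of the inputs: -8.1036038102 − (-7.9113240892) = -0.1922797210
Divide by 2^2 − 1 = 3: (-0.1922797210)/3 = -0.0640932403
R = -8.1036038102 − 0.0640932403 = -8.1676970505
Gap between inputs: 1.923e-01; correction applied: −0.0640932403.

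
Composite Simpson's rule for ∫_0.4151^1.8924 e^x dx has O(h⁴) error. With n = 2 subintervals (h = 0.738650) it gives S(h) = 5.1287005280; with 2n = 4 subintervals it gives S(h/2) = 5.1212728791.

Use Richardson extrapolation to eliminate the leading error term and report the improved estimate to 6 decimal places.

5.120778

Method order is 4; weight 2^4 = 16.
Difference of the inputs: 5.1212728791 − 5.1287005280 = -0.0074276489
Correction (A(h/2) − A(h))/(16 − 1) = (-0.0074276489)/15 = -0.0004951766
R = A(h/2) + (A(h/2) − A(h))/15 = 5.1212728791 − 0.0004951766 = 5.1207777025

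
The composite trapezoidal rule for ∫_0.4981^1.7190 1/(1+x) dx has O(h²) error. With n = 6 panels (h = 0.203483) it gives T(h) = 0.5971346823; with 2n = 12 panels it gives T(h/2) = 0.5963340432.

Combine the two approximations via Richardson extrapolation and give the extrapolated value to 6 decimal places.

0.596067

The method has order 2: 2^2 = 4.
Numerator 4*A(h/2) − A(h) = 4*0.5963340432 − 0.5971346823 = 1.7882014905
Denominator 4 − 1 = 3.
1.7882014905 ÷ 3 = 0.5960671635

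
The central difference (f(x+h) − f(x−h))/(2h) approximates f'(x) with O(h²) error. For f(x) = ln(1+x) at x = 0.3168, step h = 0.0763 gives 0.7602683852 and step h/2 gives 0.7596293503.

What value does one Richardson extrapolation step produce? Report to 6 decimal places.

0.759416

Order 2 gives 2^r = 4 and 2^r − 1 = 3.
A(h/2) − A(h) = 0.7596293503 − 0.7602683852 = -0.0006390349
Correction (A(h/2) − A(h))/(4 − 1) = (-0.0006390349)/3 = -0.0002130116
R = A(h/2) + (A(h/2) − A(h))/3 = 0.7596293503 − 0.0002130116 = 0.7594163387
Shift from A(h/2): −0.0002130116.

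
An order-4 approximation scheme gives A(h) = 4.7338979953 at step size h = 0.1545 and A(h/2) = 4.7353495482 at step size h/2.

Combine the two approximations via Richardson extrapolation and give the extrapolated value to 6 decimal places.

4.735446

Error is O(h^4); halving h shrinks it by 2^4 = 16.
16×4.7353495482 = 75.7655927712; subtract 4.7338979953 → 71.0316947759
Divide by 2^4 − 1 = 15.
Extrapolated: 71.0316947759 / 15 = 4.7354463184
Correction |R − A(h/2)| = 9.677e-05; gap |A(h/2) − A(h)| = 1.452e-03.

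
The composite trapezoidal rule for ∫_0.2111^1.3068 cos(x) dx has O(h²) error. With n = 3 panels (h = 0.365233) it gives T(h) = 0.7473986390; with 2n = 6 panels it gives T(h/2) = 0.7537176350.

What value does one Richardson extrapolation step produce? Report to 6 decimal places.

0.755824

With r = 2 the leading error scales as h^2, so the weight is 2^2 = 4.
4*0.7537176350 = 3.0148705400; subtract 0.7473986390 → 2.2674719010
Denominator 4 − 1 = 3.
So the Richardson estimate is 0.7558239670.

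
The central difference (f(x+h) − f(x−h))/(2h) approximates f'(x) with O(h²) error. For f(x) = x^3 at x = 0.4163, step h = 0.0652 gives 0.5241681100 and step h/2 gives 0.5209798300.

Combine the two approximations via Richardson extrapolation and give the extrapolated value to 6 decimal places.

0.519917

Leading term ∝ h^2; use weight 4 = 2^2.
Top: 4(0.5209798300) − (0.5241681100) = 1.5597512100
Divide by 2^2 − 1 = 3.
1.5597512100 ÷ 3 = 0.5199170700
Correction |R − A(h/2)| = 1.063e-03; gap |A(h/2) − A(h)| = 3.188e-03.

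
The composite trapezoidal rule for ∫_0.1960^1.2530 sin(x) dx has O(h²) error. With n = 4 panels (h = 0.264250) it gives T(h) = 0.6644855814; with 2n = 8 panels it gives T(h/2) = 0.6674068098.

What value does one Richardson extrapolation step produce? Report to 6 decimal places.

0.668381

r = 2, so 2^r = 4.
2^2*A(h/2) = 2.6696272392; minus A(h) gives 2.0051416578.
Denominator 4 − 1 = 3.
(4*0.6674068098 − 0.6644855814)/(4 − 1) = 0.6683805526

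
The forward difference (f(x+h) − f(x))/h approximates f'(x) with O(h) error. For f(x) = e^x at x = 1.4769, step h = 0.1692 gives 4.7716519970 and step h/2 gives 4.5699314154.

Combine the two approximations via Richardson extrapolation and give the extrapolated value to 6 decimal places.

4.368211

Leading term ∝ h^1; use weight 2 = 2^1.
2^1×A(h/2) = 9.1398628308; minus A(h) gives 4.3682108338.
Divide by 2^1 − 1 = 1.
4.3682108338 ÷ 1 = 4.3682108338
Correction |R − A(h/2)| = 2.017e-01; gap |A(h/2) − A(h)| = 2.017e-01.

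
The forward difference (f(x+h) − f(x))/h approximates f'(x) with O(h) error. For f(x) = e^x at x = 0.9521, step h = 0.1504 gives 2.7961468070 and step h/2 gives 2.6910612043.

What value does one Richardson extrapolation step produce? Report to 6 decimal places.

2.585976

r = 1, so 2^r = 2.
Weighted: 5.3821224086 − 2.7961468070 = 2.5859756016
Denominator 2 − 1 = 1.
So the Richardson estimate is 2.5859756016.
Correction |R − A(h/2)| = 1.051e-01; gap |A(h/2) − A(h)| = 1.051e-01.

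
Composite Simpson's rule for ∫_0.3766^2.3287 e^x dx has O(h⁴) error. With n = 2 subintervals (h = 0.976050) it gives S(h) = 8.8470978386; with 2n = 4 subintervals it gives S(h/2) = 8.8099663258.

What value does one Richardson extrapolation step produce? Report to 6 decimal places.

8.807491

r = 4, so 2^r = 16.
Weighted: 140.9594612128 − 8.8470978386 = 132.1123633742
Denominator 16 − 1 = 15.
132.1123633742 ÷ 15 = 8.8074908916
Correction |R − A(h/2)| = 2.475e-03; gap |A(h/2) − A(h)| = 3.713e-02.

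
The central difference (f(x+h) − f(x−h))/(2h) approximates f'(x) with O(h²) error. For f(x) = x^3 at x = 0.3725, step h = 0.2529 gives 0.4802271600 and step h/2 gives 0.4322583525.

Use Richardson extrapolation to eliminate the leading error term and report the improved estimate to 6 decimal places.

With r = 2 the leading error scales as h^2, so the weight is 2^2 = 4.
4 × 0.4322583525 = 1.7290334100; 1.7290334100 − 0.4802271600 = 1.2488062500
Divide by 2^2 − 1 = 3.
Extrapolated: 1.2488062500 / 3 = 0.4162687500

0.416269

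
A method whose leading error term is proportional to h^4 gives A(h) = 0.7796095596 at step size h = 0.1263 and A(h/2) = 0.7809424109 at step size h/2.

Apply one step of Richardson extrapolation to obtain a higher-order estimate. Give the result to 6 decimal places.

0.781031

The method has order 4: 2^4 = 16.
16×0.7809424109 = 12.4950785744; subtract 0.7796095596 → 11.7154690148
Divide by 2^4 − 1 = 15.
Extrapolated: 11.7154690148 / 15 = 0.7810312677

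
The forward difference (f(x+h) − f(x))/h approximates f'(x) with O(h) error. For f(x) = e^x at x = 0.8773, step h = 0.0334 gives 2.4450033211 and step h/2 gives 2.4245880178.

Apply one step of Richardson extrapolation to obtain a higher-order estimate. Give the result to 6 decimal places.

Error is O(h^1); halving h shrinks it by 2^1 = 2.
2^1×A(h/2) = 4.8491760356; minus A(h) gives 2.4041727145.
Extrapolated: 2.4041727145 / 1 = 2.4041727145
Gap between inputs: 2.042e-02; correction applied: −0.0204153033.

2.404173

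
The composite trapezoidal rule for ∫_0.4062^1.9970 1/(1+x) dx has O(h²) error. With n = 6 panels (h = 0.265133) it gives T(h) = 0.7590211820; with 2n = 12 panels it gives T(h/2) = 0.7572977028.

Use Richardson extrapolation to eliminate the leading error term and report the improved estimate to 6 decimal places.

0.756723

Method order is 2; weight 2^2 = 4.
4 × 0.7572977028 = 3.0291908112; subtract 0.7590211820 → 2.2701696292
R = 2.2701696292/3 = 0.7567232097
Shift from A(h/2): −0.0005744931.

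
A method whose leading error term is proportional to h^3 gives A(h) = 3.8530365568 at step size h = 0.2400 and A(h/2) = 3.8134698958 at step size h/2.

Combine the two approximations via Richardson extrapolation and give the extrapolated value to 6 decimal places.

3.807818

Error is O(h^3); halving h shrinks it by 2^3 = 8.
Top: 8(3.8134698958) − (3.8530365568) = 26.6547226096
R = 26.6547226096/7 = 3.8078175157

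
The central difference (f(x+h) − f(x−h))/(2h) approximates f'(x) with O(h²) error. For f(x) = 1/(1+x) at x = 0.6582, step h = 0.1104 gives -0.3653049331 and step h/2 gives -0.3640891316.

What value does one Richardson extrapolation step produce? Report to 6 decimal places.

Order 2 gives 2^r = 4 and 2^r − 1 = 3.
4×(-0.3640891316) = -1.4563565264; (-1.4563565264) − (-0.3653049331) = -1.0910515933
Divide by 2^2 − 1 = 3.
Extrapolated: (-1.0910515933) / 3 = -0.3636838644

-0.363684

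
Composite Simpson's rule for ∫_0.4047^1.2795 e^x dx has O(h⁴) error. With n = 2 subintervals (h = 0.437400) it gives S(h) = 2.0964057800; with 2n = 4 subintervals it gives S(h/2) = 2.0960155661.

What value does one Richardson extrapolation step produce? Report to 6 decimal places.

Error is O(h^4); halving h shrinks it by 2^4 = 16.
2^4×A(h/2) = 33.5362490576; minus A(h) gives 31.4398432776.
Divide by 2^4 − 1 = 15.
So the Richardson estimate is 2.0959895518.

2.095990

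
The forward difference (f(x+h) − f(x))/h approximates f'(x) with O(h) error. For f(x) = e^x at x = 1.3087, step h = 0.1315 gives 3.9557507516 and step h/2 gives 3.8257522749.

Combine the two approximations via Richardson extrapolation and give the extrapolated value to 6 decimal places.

3.695754

Leading term ∝ h^1; use weight 2 = 2^1.
2 × 3.8257522749 = 7.6515045498; 7.6515045498 − 3.9557507516 = 3.6957537982
Denominator 2 − 1 = 1.
Result: 3.6957537982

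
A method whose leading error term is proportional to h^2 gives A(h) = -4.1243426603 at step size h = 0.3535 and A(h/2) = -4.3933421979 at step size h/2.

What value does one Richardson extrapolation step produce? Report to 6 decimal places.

-4.483009

r = 2: numerator weight 4, denominator 3.
A(h/2) − A(h) = -4.3933421979 − (-4.1243426603) = -0.2689995376
Divide by 2^2 − 1 = 3: (-0.2689995376)/3 = -0.0896665125
R = A(h/2) + (A(h/2) − A(h))/3 = -4.3933421979 − 0.0896665125 = -4.4830087104
Gap between inputs: 2.690e-01; correction applied: −0.0896665125.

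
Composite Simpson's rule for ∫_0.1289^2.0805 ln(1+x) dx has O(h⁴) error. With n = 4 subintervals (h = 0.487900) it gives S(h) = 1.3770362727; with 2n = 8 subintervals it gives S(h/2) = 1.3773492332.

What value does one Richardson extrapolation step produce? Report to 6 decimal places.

1.377370

Leading term ∝ h^4; use weight 16 = 2^4.
16×1.3773492332 = 22.0375877312; 22.0375877312 − 1.3770362727 = 20.6605514585
Denominator 16 − 1 = 15.
R = 20.6605514585/15 = 1.3773700972
Gap between inputs: 3.130e-04; correction applied: +0.0000208640.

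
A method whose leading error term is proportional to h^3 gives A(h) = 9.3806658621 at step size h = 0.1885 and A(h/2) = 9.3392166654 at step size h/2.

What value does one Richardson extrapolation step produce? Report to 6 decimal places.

r = 3, so 2^r = 8.
8 × 9.3392166654 = 74.7137333232; 74.7137333232 − 9.3806658621 = 65.3330674611
(8 × 9.3392166654 − 9.3806658621)/(8 − 1) = 9.3332953516

9.333295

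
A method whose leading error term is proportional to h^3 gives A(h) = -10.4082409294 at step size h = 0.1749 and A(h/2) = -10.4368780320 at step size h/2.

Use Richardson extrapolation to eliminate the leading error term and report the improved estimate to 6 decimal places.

-10.440969

r = 3: numerator weight 8, denominator 7.
Weighted: (-83.4950242560) − (-10.4082409294) = -73.0867833266
Denominator 8 − 1 = 7.
(-73.0867833266) ÷ 7 = -10.4409690467
Shift from A(h/2): −0.0040910147.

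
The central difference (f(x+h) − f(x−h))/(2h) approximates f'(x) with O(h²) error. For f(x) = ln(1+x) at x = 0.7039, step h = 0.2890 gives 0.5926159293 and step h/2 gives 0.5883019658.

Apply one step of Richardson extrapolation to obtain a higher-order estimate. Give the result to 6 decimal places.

0.586864

With r = 2 the leading error scales as h^2, so the weight is 2^2 = 4.
Top: 4(0.5883019658) − (0.5926159293) = 1.7605919339
(4*0.5883019658 − 0.5926159293)/(4 − 1) = 0.5868639780
Correction |R − A(h/2)| = 1.438e-03; gap |A(h/2) − A(h)| = 4.314e-03.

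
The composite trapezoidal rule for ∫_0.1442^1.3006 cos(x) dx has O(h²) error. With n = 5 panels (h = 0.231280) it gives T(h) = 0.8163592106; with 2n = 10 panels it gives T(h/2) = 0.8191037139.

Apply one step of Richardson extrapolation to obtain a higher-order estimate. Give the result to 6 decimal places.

0.820019

Order 2 gives 2^r = 4 and 2^r − 1 = 3.
2^2 × A(h/2) = 3.2764148556; minus A(h) gives 2.4600556450.
Extrapolated: 2.4600556450 / 3 = 0.8200185483
Correction |R − A(h/2)| = 9.148e-04; gap |A(h/2) − A(h)| = 2.745e-03.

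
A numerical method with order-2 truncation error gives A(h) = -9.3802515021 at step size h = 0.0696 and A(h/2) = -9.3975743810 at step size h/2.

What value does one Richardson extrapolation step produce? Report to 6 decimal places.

-9.403349

Method order is 2; weight 2^2 = 4.
A(h/2) − A(h) = -9.3975743810 − (-9.3802515021) = -0.0173228789
Divide by 2^2 − 1 = 3: (-0.0173228789)/3 = -0.0057742930
R = A(h/2) + (A(h/2) − A(h))/3 = -9.3975743810 − 0.0057742930 = -9.4033486740
Shift from A(h/2): −0.0057742930.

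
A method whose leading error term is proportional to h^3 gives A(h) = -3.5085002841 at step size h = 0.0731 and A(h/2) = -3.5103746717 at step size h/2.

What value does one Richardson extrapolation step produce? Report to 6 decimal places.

r = 3: numerator weight 8, denominator 7.
Difference of the inputs: -3.5103746717 − (-3.5085002841) = -0.0018743876
Divide by 2^3 − 1 = 7: (-0.0018743876)/7 = -0.0002677697
R = A(h/2) + (A(h/2) − A(h))/7 = -3.5103746717 − 0.0002677697 = -3.5106424414
Gap between inputs: 1.874e-03; correction applied: −0.0002677697.

-3.510642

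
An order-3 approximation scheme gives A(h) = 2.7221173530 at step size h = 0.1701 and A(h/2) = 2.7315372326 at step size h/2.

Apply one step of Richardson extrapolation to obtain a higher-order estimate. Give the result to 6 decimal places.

2.732883

The method has order 3: 2^3 = 8.
8·2.7315372326 = 21.8522978608; 21.8522978608 − 2.7221173530 = 19.1301805078
Divide by 2^3 − 1 = 7.
R = 19.1301805078/7 = 2.7328829297
Shift from A(h/2): +0.0013456971.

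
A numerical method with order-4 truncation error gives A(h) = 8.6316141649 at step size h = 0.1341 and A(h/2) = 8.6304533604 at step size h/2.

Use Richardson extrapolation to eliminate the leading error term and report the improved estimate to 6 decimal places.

8.630376

With r = 4 the leading error scales as h^4, so the weight is 2^4 = 16.
Numerator 16 × A(h/2) − A(h) = 16 × 8.6304533604 − 8.6316141649 = 129.4556396015
129.4556396015 ÷ 15 = 8.6303759734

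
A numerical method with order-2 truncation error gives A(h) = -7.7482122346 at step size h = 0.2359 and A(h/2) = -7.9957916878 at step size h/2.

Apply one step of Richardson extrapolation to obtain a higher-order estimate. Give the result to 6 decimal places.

Method order is 2; weight 2^2 = 4.
4*(-7.9957916878) − (-7.7482122346) = -24.2349545166
(4*(-7.9957916878) − (-7.7482122346))/(4 − 1) = -8.0783181722
Shift from A(h/2): −0.0825264844.

-8.078318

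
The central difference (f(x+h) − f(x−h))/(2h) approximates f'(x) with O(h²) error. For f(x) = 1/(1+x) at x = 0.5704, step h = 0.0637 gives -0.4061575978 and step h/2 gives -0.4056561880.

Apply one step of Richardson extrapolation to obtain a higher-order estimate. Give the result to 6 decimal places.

-0.405489

Method order is 2; weight 2^2 = 4.
Numerator 4·A(h/2) − A(h) = 4·(-0.4056561880) − (-0.4061575978) = -1.2164671542
Divide by 2^2 − 1 = 3.
R = (-1.2164671542)/3 = -0.4054890514
Gap between inputs: 5.014e-04; correction applied: +0.0001671366.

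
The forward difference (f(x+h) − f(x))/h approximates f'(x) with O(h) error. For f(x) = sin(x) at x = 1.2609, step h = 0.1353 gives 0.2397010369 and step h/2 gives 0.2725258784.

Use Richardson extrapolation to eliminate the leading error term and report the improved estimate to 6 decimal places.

r = 1: numerator weight 2, denominator 1.
Weighted: 0.5450517568 − 0.2397010369 = 0.3053507199
Divide by 2^1 − 1 = 1.
Extrapolated: 0.3053507199 / 1 = 0.3053507199
Shift from A(h/2): +0.0328248415.

0.305351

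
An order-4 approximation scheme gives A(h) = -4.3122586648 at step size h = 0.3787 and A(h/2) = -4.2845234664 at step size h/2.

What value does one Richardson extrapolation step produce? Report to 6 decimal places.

The method has order 4: 2^4 = 16.
Numerator 16 × A(h/2) − A(h) = 16 × (-4.2845234664) − (-4.3122586648) = -64.2401167976
Denominator 16 − 1 = 15.
(-64.2401167976) ÷ 15 = -4.2826744532

-4.282674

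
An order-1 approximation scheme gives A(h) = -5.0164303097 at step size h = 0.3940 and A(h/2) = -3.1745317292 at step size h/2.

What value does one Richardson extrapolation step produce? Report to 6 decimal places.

-1.332633

r = 1, so 2^r = 2.
2^1·A(h/2) = -6.3490634584; minus A(h) gives -1.3326331487.
Divide by 2^1 − 1 = 1.
Extrapolated: (-1.3326331487) / 1 = -1.3326331487
Correction |R − A(h/2)| = 1.842e+00; gap |A(h/2) − A(h)| = 1.842e+00.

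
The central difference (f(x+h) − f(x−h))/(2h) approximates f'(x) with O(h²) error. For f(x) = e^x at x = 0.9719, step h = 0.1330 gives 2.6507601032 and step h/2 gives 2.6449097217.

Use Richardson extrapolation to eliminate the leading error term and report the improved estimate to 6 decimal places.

r = 2: numerator weight 4, denominator 3.
A(h/2) − A(h) = 2.6449097217 − 2.6507601032 = -0.0058503815
Divide by 2^2 − 1 = 3: (-0.0058503815)/3 = -0.0019501272
R = A(h/2) + (A(h/2) − A(h))/3 = 2.6449097217 − 0.0019501272 = 2.6429595945
Gap between inputs: 5.850e-03; correction applied: −0.0019501272.

2.642960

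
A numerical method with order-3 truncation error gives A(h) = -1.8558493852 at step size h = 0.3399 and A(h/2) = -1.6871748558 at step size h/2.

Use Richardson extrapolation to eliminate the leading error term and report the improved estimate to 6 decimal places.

-1.663078

Leading term ∝ h^3; use weight 8 = 2^3.
8 × (-1.6871748558) = -13.4973988464; (-13.4973988464) − (-1.8558493852) = -11.6415494612
(-11.6415494612) ÷ 7 = -1.6630784945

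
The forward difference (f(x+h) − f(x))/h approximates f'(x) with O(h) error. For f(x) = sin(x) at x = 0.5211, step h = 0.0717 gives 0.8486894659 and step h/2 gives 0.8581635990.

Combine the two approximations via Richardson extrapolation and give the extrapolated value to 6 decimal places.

r = 1: numerator weight 2, denominator 1.
A(h/2) − A(h) = 0.8581635990 − 0.8486894659 = 0.0094741331
Divide by 2^1 − 1 = 1: 0.0094741331/1 = 0.0094741331
R = A(h/2) + (A(h/2) − A(h))/1 = 0.8581635990 + 0.0094741331 = 0.8676377321
Shift from A(h/2): +0.0094741331.

0.867638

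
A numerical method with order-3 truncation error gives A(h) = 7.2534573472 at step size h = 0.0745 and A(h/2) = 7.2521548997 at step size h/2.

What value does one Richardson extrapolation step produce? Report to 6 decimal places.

Method order is 3; weight 2^3 = 8.
8×7.2521548997 = 58.0172391976; subtract 7.2534573472 → 50.7637818504
50.7637818504 ÷ 7 = 7.2519688358
Shift from A(h/2): −0.0001860639.

7.251969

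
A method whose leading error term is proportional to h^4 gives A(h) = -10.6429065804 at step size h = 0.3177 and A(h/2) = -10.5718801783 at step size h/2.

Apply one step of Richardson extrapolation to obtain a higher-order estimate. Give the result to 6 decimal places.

-10.567145

Method order is 4; weight 2^4 = 16.
Numerator 16 × A(h/2) − A(h) = 16 × (-10.5718801783) − (-10.6429065804) = -158.5071762724
(16 × (-10.5718801783) − (-10.6429065804))/(16 − 1) = -10.5671450848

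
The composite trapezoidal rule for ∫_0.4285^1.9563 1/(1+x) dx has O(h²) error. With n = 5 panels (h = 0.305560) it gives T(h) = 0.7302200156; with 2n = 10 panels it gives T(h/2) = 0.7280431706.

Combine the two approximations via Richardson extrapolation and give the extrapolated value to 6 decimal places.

0.727318

Order 2 gives 2^r = 4 and 2^r − 1 = 3.
4×0.7280431706 = 2.9121726824; subtract 0.7302200156 → 2.1819526668
(4×0.7280431706 − 0.7302200156)/(4 − 1) = 0.7273175556
Shift from A(h/2): −0.0007256150.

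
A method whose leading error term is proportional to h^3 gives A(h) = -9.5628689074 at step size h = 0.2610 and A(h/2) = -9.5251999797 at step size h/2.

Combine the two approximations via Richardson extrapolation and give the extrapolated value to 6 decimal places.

Order 3 gives 2^r = 8 and 2^r − 1 = 7.
Numerator 8*A(h/2) − A(h) = 8*(-9.5251999797) − (-9.5628689074) = -66.6387309302
Extrapolated: (-66.6387309302) / 7 = -9.5198187043

-9.519819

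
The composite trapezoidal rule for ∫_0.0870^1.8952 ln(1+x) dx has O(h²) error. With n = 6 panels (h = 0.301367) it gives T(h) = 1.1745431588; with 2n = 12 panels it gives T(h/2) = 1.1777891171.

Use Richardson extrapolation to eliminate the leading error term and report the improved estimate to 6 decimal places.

Method order is 2; weight 2^2 = 4.
4×1.1777891171 − 1.1745431588 = 3.5366133096
Denominator 4 − 1 = 3.
Result: 1.1788711032
Shift from A(h/2): +0.0010819861.

1.178871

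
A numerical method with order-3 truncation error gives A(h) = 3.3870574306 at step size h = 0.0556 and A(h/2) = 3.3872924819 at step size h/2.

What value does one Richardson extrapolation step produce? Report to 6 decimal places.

Order 3 gives 2^r = 8 and 2^r − 1 = 7.
Weighted: 27.0983398552 − 3.3870574306 = 23.7112824246
23.7112824246 ÷ 7 = 3.3873260607

3.387326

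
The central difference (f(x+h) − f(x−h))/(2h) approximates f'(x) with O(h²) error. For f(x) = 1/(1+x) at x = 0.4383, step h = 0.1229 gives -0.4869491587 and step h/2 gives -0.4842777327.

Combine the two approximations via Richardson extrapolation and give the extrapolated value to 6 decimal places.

Leading term ∝ h^2; use weight 4 = 2^2.
Numerator 4 × A(h/2) − A(h) = 4 × (-0.4842777327) − (-0.4869491587) = -1.4501617721
(-1.4501617721) ÷ 3 = -0.4833872574

-0.483387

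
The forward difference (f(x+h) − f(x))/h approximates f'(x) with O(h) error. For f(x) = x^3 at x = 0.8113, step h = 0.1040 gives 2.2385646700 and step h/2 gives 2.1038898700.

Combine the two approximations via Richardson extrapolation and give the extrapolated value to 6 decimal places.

1.969215

r = 1, so 2^r = 2.
2^1×A(h/2) = 4.2077797400; minus A(h) gives 1.9692150700.
(2×2.1038898700 − 2.2385646700)/(2 − 1) = 1.9692150700
Gap between inputs: 1.347e-01; correction applied: −0.1346748000.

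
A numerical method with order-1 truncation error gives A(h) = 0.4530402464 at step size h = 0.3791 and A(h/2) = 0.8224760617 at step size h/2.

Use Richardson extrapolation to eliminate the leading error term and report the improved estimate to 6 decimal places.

1.191912

Error is O(h^1); halving h shrinks it by 2^1 = 2.
2×0.8224760617 = 1.6449521234; 1.6449521234 − 0.4530402464 = 1.1919118770
Extrapolated: 1.1919118770 / 1 = 1.1919118770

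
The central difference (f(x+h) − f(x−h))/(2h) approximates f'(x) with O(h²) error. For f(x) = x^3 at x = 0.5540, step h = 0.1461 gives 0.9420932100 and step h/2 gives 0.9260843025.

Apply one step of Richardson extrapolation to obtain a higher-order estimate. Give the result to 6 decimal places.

0.920748

r = 2, so 2^r = 4.
Top: 4(0.9260843025) − (0.9420932100) = 2.7622440000
Denominator 4 − 1 = 3.
So the Richardson estimate is 0.9207480000.
Correction |R − A(h/2)| = 5.336e-03; gap |A(h/2) − A(h)| = 1.601e-02.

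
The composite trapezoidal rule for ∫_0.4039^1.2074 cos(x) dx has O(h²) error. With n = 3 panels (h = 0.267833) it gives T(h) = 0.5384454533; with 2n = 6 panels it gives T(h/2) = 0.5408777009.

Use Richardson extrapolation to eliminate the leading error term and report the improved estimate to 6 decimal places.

Order 2 gives 2^r = 4 and 2^r − 1 = 3.
Weighted: 2.1635108036 − 0.5384454533 = 1.6250653503
Extrapolated: 1.6250653503 / 3 = 0.5416884501
Gap between inputs: 2.432e-03; correction applied: +0.0008107492.

0.541688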